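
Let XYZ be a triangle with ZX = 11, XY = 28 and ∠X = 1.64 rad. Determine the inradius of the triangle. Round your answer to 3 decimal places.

4.403

By the law of cosines, YZ² = ZX² + XY² − 2·ZX·XY·cos X = 947.6, so YZ ≈ 30.783.
Area = ½·ZX·XY·sin X ≈ 153.63.
Semiperimeter s = (30.783+11+28)/2 = 34.892.
Inradius = area/s = 153.63/34.892 ≈ 4.4031.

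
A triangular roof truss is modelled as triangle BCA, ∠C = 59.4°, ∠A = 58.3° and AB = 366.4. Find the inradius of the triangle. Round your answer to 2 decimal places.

The third angle is ∠B = 180° − ∠C − ∠A = 62.30°.
Law of sines: CA = AB·sin B/sin C ≈ 376.89.
Law of sines: BC = AB·sin A/sin C ≈ 362.17.
Area = ½·AB·CA·sin A ≈ 58746.
Semiperimeter s = (376.89+366.4+362.17)/2 = 552.73.
Inradius = area/s = 58746/552.73 ≈ 106.28.

r ≈ 106.28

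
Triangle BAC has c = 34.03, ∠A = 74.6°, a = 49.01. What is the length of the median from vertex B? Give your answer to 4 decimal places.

m_B ≈ 35.5483

Law of sines: sin C = c·sin A/a ≈ 0.66942.
Since a ≥ c, only the acute value applies: ∠C ≈ 42.02°.
Then ∠B = 180° − ∠A − ∠C ≈ 63.38°.
Law of sines gives b = a·sin B/sin A ≈ 45.446.
Median from B: ½√(2·a² + 2·c² − b²) ≈ 35.548.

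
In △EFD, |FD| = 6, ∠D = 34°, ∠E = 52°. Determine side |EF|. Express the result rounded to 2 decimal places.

The third angle is ∠F = 180° − ∠D − ∠E = 94.00°.
Law of sines: |EF| = |FD|·sin D/sin E ≈ 4.2578.

4.26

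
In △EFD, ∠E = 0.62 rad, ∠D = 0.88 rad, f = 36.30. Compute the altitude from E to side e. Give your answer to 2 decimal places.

27.98

The third angle is ∠F = π − ∠D − ∠E = 1.642 rad.
Law of sines: e = f·sin E/sin F ≈ 21.145.
Law of sines: d = f·sin D/sin F ≈ 28.048.
Area = ½·f·e·sin D ≈ 295.79.
The altitude from E has length 2·area/e ≈ 27.978.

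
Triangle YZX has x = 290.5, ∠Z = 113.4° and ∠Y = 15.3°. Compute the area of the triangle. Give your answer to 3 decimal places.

The third angle is ∠X = 180° − ∠Y − ∠Z = 51.30°.
Law of sines: y = x·sin Y/sin X ≈ 98.222.
Law of sines: z = x·sin Z/sin X ≈ 341.62.
Area = ½·x·y·sin Z ≈ 13093.

13093.318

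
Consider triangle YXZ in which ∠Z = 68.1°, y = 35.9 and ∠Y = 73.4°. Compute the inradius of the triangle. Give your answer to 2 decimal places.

The third angle is ∠X = 180° − ∠Z − ∠Y = 38.50°.
Law of sines: x = y·sin X/sin Y ≈ 23.32.
Law of sines: z = y·sin Z/sin Y ≈ 34.758.
Area = ½·y·x·sin Z ≈ 388.39.
Semiperimeter s = (35.9+23.32+34.758)/2 = 46.989.
Inradius = area/s = 388.39/46.989 ≈ 8.2655.

r ≈ 8.27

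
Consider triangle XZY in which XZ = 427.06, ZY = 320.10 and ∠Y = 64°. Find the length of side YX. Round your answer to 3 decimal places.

455.928

Law of sines: sin X = ZY·sin Y/XZ ≈ 0.67369.
Since XZ ≥ ZY, only the acute value applies: ∠X ≈ 42.35°.
Then ∠Z = 180° − ∠Y − ∠X ≈ 73.65°.
Law of sines gives YX = XZ·sin Z/sin Y ≈ 455.93.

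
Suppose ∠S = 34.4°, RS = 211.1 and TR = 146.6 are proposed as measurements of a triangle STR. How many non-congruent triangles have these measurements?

RS·sin S = 211.1·sin(34.4°) ≈ 119.3.
Since RS sin S < TR < RS (119.3 < 146.6 < 211.1), two triangles exist.

2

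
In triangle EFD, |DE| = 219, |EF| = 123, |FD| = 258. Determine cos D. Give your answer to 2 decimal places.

By the law of cosines, cos D = (|FD|² + |DE|² − |EF|²) / (2·|FD|·|DE|) ≈ 0.87958, so ∠D ≈ 28.41°.

0.88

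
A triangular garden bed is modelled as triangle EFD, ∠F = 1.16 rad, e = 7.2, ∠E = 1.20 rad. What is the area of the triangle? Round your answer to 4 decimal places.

The third angle is ∠D = π − ∠E − ∠F = 0.782 rad.
Law of sines: f = e·sin F/sin E ≈ 7.0823.
Law of sines: d = e·sin D/sin E ≈ 5.4416.
Area = ½·e·f·sin D ≈ 17.96.

17.9599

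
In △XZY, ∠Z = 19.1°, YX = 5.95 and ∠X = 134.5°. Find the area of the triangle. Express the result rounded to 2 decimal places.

17.16

The third angle is ∠Y = 180° − ∠X − ∠Z = 26.40°.
Law of sines: ZY = YX·sin X/sin Z ≈ 12.969.
Law of sines: XZ = YX·sin Y/sin Z ≈ 8.0851.
Area = ½·YX·ZY·sin Y ≈ 17.156.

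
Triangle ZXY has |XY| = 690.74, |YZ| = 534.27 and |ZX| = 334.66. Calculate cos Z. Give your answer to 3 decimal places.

cos Z ≈ -0.223

By the law of cosines, cos Z = (|YZ|² + |ZX|² − |XY|²) / (2·|YZ|·|ZX|) ≈ -0.22282, so ∠Z ≈ 102.87°.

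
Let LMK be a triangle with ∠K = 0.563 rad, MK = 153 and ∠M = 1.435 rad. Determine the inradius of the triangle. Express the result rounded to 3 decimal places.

The third angle is ∠L = π − ∠M − ∠K = 1.144 rad.
Law of sines: KL = MK·sin M/sin L ≈ 166.56.
Law of sines: LM = MK·sin K/sin L ≈ 89.724.
Area = ½·MK·KL·sin K ≈ 6800.7.
Semiperimeter s = (153+166.56+89.724)/2 = 204.64.
Inradius = area/s = 6800.7/204.64 ≈ 33.232.

33.232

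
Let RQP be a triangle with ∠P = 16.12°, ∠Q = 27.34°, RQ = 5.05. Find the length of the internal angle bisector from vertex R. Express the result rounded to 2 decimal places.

The third angle is ∠R = 180° − ∠Q − ∠P = 136.54°.
Law of sines: QP = RQ·sin R/sin P ≈ 12.511.
Law of sines: PR = RQ·sin Q/sin P ≈ 8.3534.
The bisector from R has length 2·PR·RQ·cos(∠R/2)/(PR+RQ) ≈ 2.3305.

2.33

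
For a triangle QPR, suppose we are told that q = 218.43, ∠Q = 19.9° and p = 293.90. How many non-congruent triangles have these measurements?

2

p·sin Q = 293.90·sin(19.9°) ≈ 100.
Since p sin Q < q < p (100 < 218.43 < 293.90), two triangles exist.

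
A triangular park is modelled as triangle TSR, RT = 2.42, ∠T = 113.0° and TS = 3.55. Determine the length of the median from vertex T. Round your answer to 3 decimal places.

m_T ≈ 1.714

By the law of cosines, SR² = RT² + TS² − 2·RT·TS·cos T = 25.172, so SR ≈ 5.0172.
Median from T: ½√(2·RT² + 2·TS² − SR²) ≈ 1.7136.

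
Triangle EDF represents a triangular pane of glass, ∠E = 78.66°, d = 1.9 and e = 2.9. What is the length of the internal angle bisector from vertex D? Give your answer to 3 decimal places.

Law of sines: sin D = d·sin E/e ≈ 0.64238.
Since e ≥ d, only the acute value applies: ∠D ≈ 39.97°.
Then ∠F = 180° − ∠E − ∠D ≈ 61.37°.
Law of sines gives f = e·sin F/sin E ≈ 2.5961.
The bisector from D has length 2·f·e·cos(∠D/2)/(f+e) ≈ 2.5747.

t_D ≈ 2.575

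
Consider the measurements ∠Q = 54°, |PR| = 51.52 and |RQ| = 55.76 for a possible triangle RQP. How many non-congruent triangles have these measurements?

2

|RQ|·sin Q = 55.76·sin(54°) ≈ 45.11.
Since |RQ| sin Q < |PR| < |RQ| (45.11 < 51.52 < 55.76), two triangles exist.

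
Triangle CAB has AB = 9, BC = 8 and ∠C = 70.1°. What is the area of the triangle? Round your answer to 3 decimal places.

area ≈ 28.826

Law of sines: sin A = BC·sin C/AB ≈ 0.83581.
Since AB ≥ BC, only the acute value applies: ∠A ≈ 56.70°.
Then ∠B = 180° − ∠C − ∠A ≈ 53.20°.
Law of sines gives CA = AB·sin B/sin C ≈ 7.6642.
Area = ½·AB·BC·sin B ≈ 28.826.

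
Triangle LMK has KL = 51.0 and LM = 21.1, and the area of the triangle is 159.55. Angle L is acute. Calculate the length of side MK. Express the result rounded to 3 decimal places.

31.477

From area = ½·KL·LM·sin L, we get sin L = 2·area/(KL·LM) ≈ 0.29653.
Taking the acute solution, ∠L ≈ 17.25°.
Law of cosines then gives MK ≈ 31.477.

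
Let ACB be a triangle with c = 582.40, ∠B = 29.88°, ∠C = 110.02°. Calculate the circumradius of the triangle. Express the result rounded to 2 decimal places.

The third angle is ∠A = 180° − ∠C − ∠B = 40.10°.
Law of sines: a = c·sin A/sin C ≈ 399.26.
Law of sines: b = c·sin B/sin C ≈ 308.8.
Circumradius = c/(2 sin C) ≈ 309.93.

309.93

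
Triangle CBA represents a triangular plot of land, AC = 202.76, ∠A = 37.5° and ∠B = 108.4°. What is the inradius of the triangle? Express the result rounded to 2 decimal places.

The third angle is ∠C = 180° − ∠B − ∠A = 34.10°.
Law of sines: BA = AC·sin C/sin B ≈ 119.8.
Law of sines: CB = AC·sin A/sin B ≈ 130.08.
Area = ½·AC·BA·sin A ≈ 7393.6.
Semiperimeter s = (119.8+202.76+130.08)/2 = 226.32.
Inradius = area/s = 7393.6/226.32 ≈ 32.669.

r ≈ 32.67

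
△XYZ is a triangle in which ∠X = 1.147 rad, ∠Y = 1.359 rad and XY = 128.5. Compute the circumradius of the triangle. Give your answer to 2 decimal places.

The third angle is ∠Z = π − ∠X − ∠Y = 0.636 rad.
Law of sines: YZ = XY·sin X/sin Z ≈ 197.31.
Law of sines: ZX = XY·sin Y/sin Z ≈ 211.62.
Circumradius = XY/(2 sin Z) ≈ 108.23.

108.23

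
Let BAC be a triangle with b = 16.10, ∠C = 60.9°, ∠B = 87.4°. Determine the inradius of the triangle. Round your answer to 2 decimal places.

r ≈ 3.08

The third angle is ∠A = 180° − ∠C − ∠B = 31.70°.
Law of sines: a = b·sin A/sin B ≈ 8.4688.
Law of sines: c = b·sin C/sin B ≈ 14.082.
Area = ½·b·a·sin C ≈ 59.568.
Semiperimeter s = (16.1+8.4688+14.082)/2 = 19.326.
Inradius = area/s = 59.568/19.326 ≈ 3.0824.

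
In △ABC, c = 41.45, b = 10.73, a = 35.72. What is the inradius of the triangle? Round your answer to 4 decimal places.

r ≈ 3.9436

Semiperimeter s = (35.72 + 10.73 + 41.45)/2 = 43.95.
Heron's formula: area = √(43.95·8.23·33.22·2.5) ≈ 173.32.
Inradius = area/s = 173.32/43.95 ≈ 3.9436.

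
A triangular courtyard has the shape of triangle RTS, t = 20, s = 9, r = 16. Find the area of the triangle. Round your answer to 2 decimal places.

Semiperimeter p = (16 + 20 + 9)/2 = 22.5.
Heron's formula: area = √(22.5·6.5·2.5·13.5) ≈ 70.256.

70.26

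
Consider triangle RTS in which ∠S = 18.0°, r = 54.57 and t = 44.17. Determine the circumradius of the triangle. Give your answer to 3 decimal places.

30.015

By the law of cosines, s² = r² + t² − 2·r·t·cos S = 344.1, so s ≈ 18.55.
Area = ½·r·t·sin S ≈ 372.42.
Circumradius = s/(2 sin S) ≈ 30.015.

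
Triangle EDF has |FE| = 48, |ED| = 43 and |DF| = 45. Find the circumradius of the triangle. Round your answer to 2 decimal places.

R ≈ 26.26

By the law of cosines, cos E = (|FE|² + |ED|² − |DF|²) / (2·|FE|·|ED|) ≈ 0.51550, so ∠E ≈ 1.029 rad.
Circumradius = |DF|/(2 sin E) ≈ 26.258.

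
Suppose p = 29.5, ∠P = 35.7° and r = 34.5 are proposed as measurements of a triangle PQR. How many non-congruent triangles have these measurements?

r·sin P = 34.5·sin(35.7°) ≈ 20.13.
Since r sin P < p < r (20.13 < 29.5 < 34.5), two triangles exist.

2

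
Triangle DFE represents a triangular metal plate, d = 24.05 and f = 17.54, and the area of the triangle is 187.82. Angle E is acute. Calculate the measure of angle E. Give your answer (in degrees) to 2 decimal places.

From area = ½·d·f·sin E, we get sin E = 2·area/(d·f) ≈ 0.89049.
Taking the acute solution, ∠E ≈ 62.93°.

∠E ≈ 62.93°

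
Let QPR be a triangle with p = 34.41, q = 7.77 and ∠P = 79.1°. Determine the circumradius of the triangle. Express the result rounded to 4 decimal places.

Law of sines: sin Q = q·sin P/p ≈ 0.22173.
Since p ≥ q, only the acute value applies: ∠Q ≈ 12.81°.
Then ∠R = 180° − ∠P − ∠Q ≈ 88.09°.
Law of sines gives r = p·sin R/sin P ≈ 35.023.
Circumradius = p/(2 sin P) ≈ 17.521.

17.5211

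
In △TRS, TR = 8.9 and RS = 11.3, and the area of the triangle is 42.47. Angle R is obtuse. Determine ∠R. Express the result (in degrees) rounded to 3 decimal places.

122.372

From area = ½·TR·RS·sin R, we get sin R = 2·area/(TR·RS) ≈ 0.84459.
Taking the obtuse solution, ∠R ≈ 122.37°.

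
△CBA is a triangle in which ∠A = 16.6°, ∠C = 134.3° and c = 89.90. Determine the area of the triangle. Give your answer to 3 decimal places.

The third angle is ∠B = 180° − ∠A − ∠C = 29.10°.
Law of sines: b = c·sin B/sin C ≈ 61.09.
Law of sines: a = c·sin A/sin C ≈ 35.886.
Area = ½·c·b·sin A ≈ 784.5.

784.497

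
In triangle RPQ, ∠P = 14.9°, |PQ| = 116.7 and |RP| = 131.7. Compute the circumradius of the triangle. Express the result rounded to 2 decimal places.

68.98

By the law of cosines, |QR|² = |RP|² + |PQ|² − 2·|RP|·|PQ|·cos P = 1258.6, so |QR| ≈ 35.476.
Area = ½·|RP|·|PQ|·sin P ≈ 1976.
Circumradius = |QR|/(2 sin P) ≈ 68.984.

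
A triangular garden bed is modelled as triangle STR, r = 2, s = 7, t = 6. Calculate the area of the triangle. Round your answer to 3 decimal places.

area ≈ 5.562

Semiperimeter p = (7 + 6 + 2)/2 = 7.5.
Heron's formula: area = √(7.5·0.5·1.5·5.5) ≈ 5.5621.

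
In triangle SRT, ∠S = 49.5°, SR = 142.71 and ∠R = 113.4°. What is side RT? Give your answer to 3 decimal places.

369.057

The third angle is ∠T = 180° − ∠S − ∠R = 17.10°.
Law of sines: RT = SR·sin S/sin T ≈ 369.06.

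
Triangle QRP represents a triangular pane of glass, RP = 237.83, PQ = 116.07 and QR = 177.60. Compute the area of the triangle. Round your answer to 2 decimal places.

Semiperimeter s = (237.83 + 116.07 + 177.6)/2 = 265.75.
Heron's formula: area = √(265.75·27.92·149.68·88.15) ≈ 9894.4.

9894.35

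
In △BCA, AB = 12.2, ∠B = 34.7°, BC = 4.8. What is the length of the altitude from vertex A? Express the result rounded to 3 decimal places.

By the law of cosines, CA² = AB² + BC² − 2·AB·BC·cos B = 75.59, so CA ≈ 8.6943.
Area = ½·AB·BC·sin B ≈ 16.669.
The altitude from A has length 2·area/BC ≈ 6.9452.

6.945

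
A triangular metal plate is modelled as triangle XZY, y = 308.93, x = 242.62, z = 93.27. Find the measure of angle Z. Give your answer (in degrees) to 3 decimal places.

∠Z ≈ 13.760°

By the law of cosines, cos Z = (y² + x² − z²) / (2·y·x) ≈ 0.97130, so ∠Z ≈ 13.76°.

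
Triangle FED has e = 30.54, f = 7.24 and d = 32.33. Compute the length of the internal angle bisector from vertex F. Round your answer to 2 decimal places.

t_F ≈ 31.21

By the law of cosines, cos F = (e² + d² − f²) / (2·e·d) ≈ 0.97508, so ∠F ≈ 12.82°.
The bisector from F has length 2·e·d·cos(∠F/2)/(e+d) ≈ 31.213.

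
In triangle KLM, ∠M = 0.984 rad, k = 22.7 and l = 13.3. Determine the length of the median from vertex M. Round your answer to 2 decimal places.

By the law of cosines, m² = k² + l² − 2·k·l·cos M = 357.85, so m ≈ 18.917.
Median from M: ½√(2·k² + 2·l² − m²) ≈ 16.02.

16.02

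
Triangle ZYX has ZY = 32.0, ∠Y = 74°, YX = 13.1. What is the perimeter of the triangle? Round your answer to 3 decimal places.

By the law of cosines, XZ² = ZY² + YX² − 2·ZY·YX·cos Y = 964.52, so XZ ≈ 31.057.
Semiperimeter s = (13.1+31.057+32)/2 = 38.078.
Perimeter = 13.1 + 31.057 + 32 = 76.157.

76.157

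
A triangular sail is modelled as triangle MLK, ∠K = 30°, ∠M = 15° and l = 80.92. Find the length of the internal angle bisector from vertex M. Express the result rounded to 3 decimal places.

The third angle is ∠L = 180° − ∠K − ∠M = 135.00°.
Law of sines: m = l·sin M/sin L ≈ 29.619.
Law of sines: k = l·sin K/sin L ≈ 57.219.
The bisector from M has length 2·l·k·cos(∠M/2)/(l+k) ≈ 66.463.

t_M ≈ 66.463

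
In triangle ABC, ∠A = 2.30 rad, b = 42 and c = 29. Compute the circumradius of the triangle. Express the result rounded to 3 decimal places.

By the law of cosines, a² = b² + c² − 2·b·c·cos A = 4228, so a ≈ 65.023.
Area = ½·b·c·sin A ≈ 454.13.
Circumradius = a/(2 sin A) ≈ 43.599.

R ≈ 43.599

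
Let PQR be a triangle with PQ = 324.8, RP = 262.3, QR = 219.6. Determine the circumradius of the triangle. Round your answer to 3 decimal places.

By the law of cosines, cos P = (RP² + PQ² − QR²) / (2·RP·PQ) ≈ 0.73990, so ∠P ≈ 42.28°.
Circumradius = QR/(2 sin P) ≈ 163.22.

163.220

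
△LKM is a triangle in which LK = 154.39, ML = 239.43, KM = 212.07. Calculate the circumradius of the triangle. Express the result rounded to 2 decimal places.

R ≈ 121.60

By the law of cosines, cos L = (ML² + LK² − KM²) / (2·ML·LK) ≈ 0.48950, so ∠L ≈ 60.69°.
Circumradius = KM/(2 sin L) ≈ 121.6.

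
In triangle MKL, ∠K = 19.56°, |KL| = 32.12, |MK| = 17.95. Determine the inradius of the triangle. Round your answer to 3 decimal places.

r ≈ 2.906

By the law of cosines, |LM|² = |MK|² + |KL|² − 2·|MK|·|KL|·cos K = 267.33, so |LM| ≈ 16.35.
Area = ½·|MK|·|KL|·sin K ≈ 96.513.
Semiperimeter s = (32.12+16.35+17.95)/2 = 33.21.
Inradius = area/s = 96.513/33.21 ≈ 2.9061.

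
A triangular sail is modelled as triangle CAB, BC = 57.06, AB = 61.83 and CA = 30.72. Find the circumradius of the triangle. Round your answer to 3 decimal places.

By the law of cosines, cos C = (BC² + CA² − AB²) / (2·BC·CA) ≈ 0.10743, so ∠C ≈ 1.463 rad.
Circumradius = AB/(2 sin C) ≈ 31.095.

R ≈ 31.095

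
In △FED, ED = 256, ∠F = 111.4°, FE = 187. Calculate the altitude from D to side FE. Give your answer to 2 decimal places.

111.21

Law of sines: sin D = FE·sin F/ED ≈ 0.68011.
Since ED ≥ FE, only the acute value applies: ∠D ≈ 42.85°.
Then ∠E = 180° − ∠F − ∠D ≈ 25.75°.
Law of sines gives DF = ED·sin E/sin F ≈ 119.44.
Area = ½·ED·FE·sin E ≈ 10398.
The altitude from D has length 2·area/FE ≈ 111.21.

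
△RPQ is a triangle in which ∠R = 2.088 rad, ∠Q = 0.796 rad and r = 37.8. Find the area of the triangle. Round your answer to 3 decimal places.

The third angle is ∠P = π − ∠Q − ∠R = 0.258 rad.
Law of sines: p = r·sin P/sin R ≈ 11.079.
Law of sines: q = r·sin Q/sin R ≈ 31.075.
Area = ½·r·p·sin Q ≈ 149.62.

area ≈ 149.621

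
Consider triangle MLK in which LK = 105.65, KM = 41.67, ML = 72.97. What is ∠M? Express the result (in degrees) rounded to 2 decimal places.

132.40

By the law of cosines, cos M = (KM² + ML² − LK²) / (2·KM·ML) ≈ -0.67435, so ∠M ≈ 132.40°.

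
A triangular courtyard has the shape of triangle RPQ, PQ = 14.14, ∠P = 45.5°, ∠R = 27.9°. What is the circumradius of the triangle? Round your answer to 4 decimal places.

The third angle is ∠Q = 180° − ∠R − ∠P = 106.60°.
Law of sines: QR = PQ·sin P/sin R ≈ 21.553.
Law of sines: RP = PQ·sin Q/sin R ≈ 28.959.
Circumradius = PQ/(2 sin R) ≈ 15.109.

15.1091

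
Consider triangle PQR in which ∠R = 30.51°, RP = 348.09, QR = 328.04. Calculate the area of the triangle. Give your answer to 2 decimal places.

Area = ½·QR·RP·sin R ≈ 28986.

area ≈ 28985.84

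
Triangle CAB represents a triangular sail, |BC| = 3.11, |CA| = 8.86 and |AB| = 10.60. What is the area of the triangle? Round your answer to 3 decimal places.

12.379

Semiperimeter s = (10.6 + 3.11 + 8.86)/2 = 11.285.
Heron's formula: area = √(11.285·0.685·8.175·2.425) ≈ 12.379.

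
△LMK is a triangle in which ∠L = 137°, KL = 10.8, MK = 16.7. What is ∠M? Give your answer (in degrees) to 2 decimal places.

Law of sines: sin M = KL·sin L/MK ≈ 0.44105.
Since MK ≥ KL, only the acute value applies: ∠M ≈ 26.17°.
Then ∠K = 180° − ∠L − ∠M ≈ 16.83°.

∠M ≈ 26.17°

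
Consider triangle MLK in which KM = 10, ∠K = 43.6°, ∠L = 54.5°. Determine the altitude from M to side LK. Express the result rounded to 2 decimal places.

The third angle is ∠M = 180° − ∠L − ∠K = 81.90°.
Law of sines: LK = KM·sin M/sin L ≈ 12.161.
Law of sines: ML = KM·sin K/sin L ≈ 8.4708.
Area = ½·KM·LK·sin K ≈ 41.931.
The altitude from M has length 2·area/LK ≈ 6.8962.

h_M ≈ 6.90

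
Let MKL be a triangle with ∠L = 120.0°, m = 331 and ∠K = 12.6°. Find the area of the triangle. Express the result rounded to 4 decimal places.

14059.2867

The third angle is ∠M = 180° − ∠K − ∠L = 47.40°.
Law of sines: k = m·sin K/sin M ≈ 98.092.
Law of sines: l = m·sin L/sin M ≈ 389.42.
Area = ½·m·k·sin L ≈ 14059.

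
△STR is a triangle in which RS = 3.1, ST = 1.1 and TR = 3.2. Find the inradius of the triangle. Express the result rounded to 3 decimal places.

Semiperimeter s = (3.2 + 3.1 + 1.1)/2 = 3.7.
Heron's formula: area = √(3.7·0.5·0.6·2.6) ≈ 1.6988.
Inradius = area/s = 1.6988/3.7 ≈ 0.45914.

r ≈ 0.459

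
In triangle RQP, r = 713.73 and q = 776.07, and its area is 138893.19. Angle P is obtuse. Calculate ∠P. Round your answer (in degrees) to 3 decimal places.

149.900

From area = ½·r·q·sin P, we get sin P = 2·area/(r·q) ≈ 0.50151.
Taking the obtuse solution, ∠P ≈ 149.90°.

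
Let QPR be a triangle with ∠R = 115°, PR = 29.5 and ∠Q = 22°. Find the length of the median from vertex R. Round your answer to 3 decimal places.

m_R ≈ 24.574

The third angle is ∠P = 180° − ∠R − ∠Q = 43.00°.
Law of sines: RQ = PR·sin P/sin Q ≈ 53.707.
Law of sines: QP = PR·sin R/sin Q ≈ 71.371.
Median from R: ½√(2·PR² + 2·RQ² − QP²) ≈ 24.574.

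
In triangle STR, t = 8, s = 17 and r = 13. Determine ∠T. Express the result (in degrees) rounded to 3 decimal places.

By the law of cosines, cos T = (r² + s² − t²) / (2·r·s) ≈ 0.89140, so ∠T ≈ 26.95°.

26.950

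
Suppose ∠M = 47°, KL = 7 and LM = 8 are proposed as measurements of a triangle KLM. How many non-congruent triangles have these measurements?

LM·sin M = 8·sin(47°) ≈ 5.851.
Since LM sin M < KL < LM (5.851 < 7 < 8), two triangles exist.

2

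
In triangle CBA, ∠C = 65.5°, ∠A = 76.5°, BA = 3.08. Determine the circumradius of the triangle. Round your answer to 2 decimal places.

The third angle is ∠B = 180° − ∠A − ∠C = 38.00°.
Law of sines: AC = BA·sin B/sin C ≈ 2.0839.
Law of sines: CB = BA·sin A/sin C ≈ 3.2912.
Circumradius = BA/(2 sin C) ≈ 1.6924.

R ≈ 1.69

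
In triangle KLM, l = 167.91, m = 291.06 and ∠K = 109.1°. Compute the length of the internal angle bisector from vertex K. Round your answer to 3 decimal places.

By the law of cosines, k² = l² + m² − 2·l·m·cos K = 1.4489e+05, so k ≈ 380.65.
The bisector from K has length 2·l·m·cos(∠K/2)/(l+m) ≈ 123.52.

123.517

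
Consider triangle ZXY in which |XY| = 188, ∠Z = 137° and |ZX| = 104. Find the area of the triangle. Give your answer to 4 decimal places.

Law of sines: sin Y = |ZX|·sin Z/|XY| ≈ 0.37728.
Since |XY| ≥ |ZX|, only the acute value applies: ∠Y ≈ 22.17°.
Then ∠X = 180° − ∠Z − ∠Y ≈ 20.83°.
Law of sines gives |YZ| = |XY|·sin X/sin Z ≈ 98.046.
Area = ½·|XY|·|ZX|·sin X ≈ 3477.1.

3477.1022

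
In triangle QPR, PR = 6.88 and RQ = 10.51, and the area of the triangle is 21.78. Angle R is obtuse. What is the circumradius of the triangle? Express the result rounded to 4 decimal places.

13.7194

From area = ½·PR·RQ·sin R, we get sin R = 2·area/(PR·RQ) ≈ 0.60242.
Taking the obtuse solution, ∠R ≈ 142.96°.
Law of cosines then gives QP ≈ 16.53.
Circumradius = QP/(2 sin R) ≈ 13.719.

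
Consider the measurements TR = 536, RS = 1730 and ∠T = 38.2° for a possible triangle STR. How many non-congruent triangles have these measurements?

1

TR·sin T = 536·sin(38.2°) ≈ 331.5.
Since RS ≥ TR, exactly one triangle exists.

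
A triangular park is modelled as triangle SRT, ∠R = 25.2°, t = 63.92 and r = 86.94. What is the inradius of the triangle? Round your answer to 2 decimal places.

13.12

Law of sines: sin T = t·sin R/r ≈ 0.31304.
Since r ≥ t, only the acute value applies: ∠T ≈ 18.24°.
Then ∠S = 180° − ∠R − ∠T ≈ 136.56°.
Law of sines gives s = r·sin S/sin R ≈ 140.41.
Area = ½·r·t·sin S ≈ 1910.6.
Semiperimeter p = (140.41+86.94+63.92)/2 = 145.63.
Inradius = area/p = 1910.6/145.63 ≈ 13.12.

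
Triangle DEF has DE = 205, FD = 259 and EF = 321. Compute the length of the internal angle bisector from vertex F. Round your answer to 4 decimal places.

By the law of cosines, cos F = (EF² + FD² − DE²) / (2·EF·FD) ≈ 0.77038, so ∠F ≈ 39.61°.
The bisector from F has length 2·EF·FD·cos(∠F/2)/(EF+FD) ≈ 269.73.

269.7273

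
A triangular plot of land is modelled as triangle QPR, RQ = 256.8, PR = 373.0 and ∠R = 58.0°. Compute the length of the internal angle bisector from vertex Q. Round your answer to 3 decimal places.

By the law of cosines, QP² = PR² + RQ² − 2·PR·RQ·cos R = 1.0356e+05, so QP ≈ 321.8.
Law of cosines again: cos Q = (RQ² + QP² − PR²)/(2·RQ·QP) ≈ 0.18378, so ∠Q ≈ 79.41°.
The bisector from Q has length 2·RQ·QP·cos(∠Q/2)/(RQ+QP) ≈ 219.76.

t_Q ≈ 219.763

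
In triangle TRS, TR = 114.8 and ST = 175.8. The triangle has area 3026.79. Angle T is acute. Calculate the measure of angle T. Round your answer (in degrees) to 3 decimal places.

∠T ≈ 17.455°

From area = ½·ST·TR·sin T, we get sin T = 2·area/(ST·TR) ≈ 0.29995.
Taking the acute solution, ∠T ≈ 17.45°.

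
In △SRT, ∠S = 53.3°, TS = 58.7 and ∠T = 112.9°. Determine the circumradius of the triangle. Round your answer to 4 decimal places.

The third angle is ∠R = 180° − ∠T − ∠S = 13.80°.
Law of sines: RT = TS·sin S/sin R ≈ 197.31.
Law of sines: SR = TS·sin T/sin R ≈ 226.69.
Circumradius = TS/(2 sin R) ≈ 123.04.

123.0435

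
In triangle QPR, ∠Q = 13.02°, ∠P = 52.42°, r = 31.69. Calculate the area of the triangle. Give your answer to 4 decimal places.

98.5698

The third angle is ∠R = 180° − ∠Q − ∠P = 114.56°.
Law of sines: q = r·sin Q/sin R ≈ 7.8497.
Law of sines: p = r·sin P/sin R ≈ 27.613.
Area = ½·r·q·sin P ≈ 98.57.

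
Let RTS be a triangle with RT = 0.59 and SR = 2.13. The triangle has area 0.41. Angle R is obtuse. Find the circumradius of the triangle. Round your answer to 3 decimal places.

From area = ½·SR·RT·sin R, we get sin R = 2·area/(SR·RT) ≈ 0.65250.
Taking the obtuse solution, ∠R ≈ 139.27°.
Law of cosines then gives TS ≈ 2.6057.
Circumradius = TS/(2 sin R) ≈ 1.9967.

1.997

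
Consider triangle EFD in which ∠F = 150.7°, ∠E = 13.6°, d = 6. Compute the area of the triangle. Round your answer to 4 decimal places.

The third angle is ∠D = 180° − ∠E − ∠F = 15.70°.
Law of sines: e = d·sin E/sin D ≈ 5.2138.
Law of sines: f = d·sin F/sin D ≈ 10.851.
Area = ½·d·e·sin F ≈ 7.6546.

7.6546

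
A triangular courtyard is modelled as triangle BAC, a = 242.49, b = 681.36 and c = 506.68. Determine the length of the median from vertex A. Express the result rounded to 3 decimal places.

m_A ≈ 588.037

Median from A: ½√(2·c² + 2·b² − a²) ≈ 588.04.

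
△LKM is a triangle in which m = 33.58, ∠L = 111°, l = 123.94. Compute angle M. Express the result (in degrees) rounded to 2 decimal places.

14.65

Law of sines: sin M = m·sin L/l ≈ 0.25294.
Since l ≥ m, only the acute value applies: ∠M ≈ 14.65°.
Then ∠K = 180° − ∠L − ∠M ≈ 54.35°.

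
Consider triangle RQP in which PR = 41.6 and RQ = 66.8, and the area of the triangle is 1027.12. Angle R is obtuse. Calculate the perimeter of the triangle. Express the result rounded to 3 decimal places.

perimeter ≈ 208.078

From area = ½·PR·RQ·sin R, we get sin R = 2·area/(PR·RQ) ≈ 0.73923.
Taking the obtuse solution, ∠R ≈ 132.33°.
Law of cosines then gives QP ≈ 99.678.
Perimeter = 99.678 + 41.6 + 66.8 = 208.08.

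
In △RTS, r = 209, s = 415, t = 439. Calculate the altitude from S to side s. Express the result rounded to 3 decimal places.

h_S ≈ 207.125

Semiperimeter p = (209 + 439 + 415)/2 = 531.5.
Heron's formula: area = √(531.5·322.5·92.5·116.5) ≈ 42978.
The altitude from S has length 2·area/s ≈ 207.12.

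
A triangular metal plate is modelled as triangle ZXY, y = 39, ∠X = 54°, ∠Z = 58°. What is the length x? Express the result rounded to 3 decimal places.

The third angle is ∠Y = 180° − ∠Z − ∠X = 68.00°.
Law of sines: x = y·sin X/sin Y ≈ 34.03.

34.030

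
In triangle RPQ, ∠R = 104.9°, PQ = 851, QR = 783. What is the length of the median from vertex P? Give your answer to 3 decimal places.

Law of sines: sin P = QR·sin R/PQ ≈ 0.88916.
Since PQ ≥ QR, only the acute value applies: ∠P ≈ 62.77°.
Then ∠Q = 180° − ∠R − ∠P ≈ 12.33°.
Law of sines gives RP = PQ·sin Q/sin R ≈ 188.08.
Median from P: ½√(2·RP² + 2·PQ² − QR²) ≈ 475.94.

m_P ≈ 475.937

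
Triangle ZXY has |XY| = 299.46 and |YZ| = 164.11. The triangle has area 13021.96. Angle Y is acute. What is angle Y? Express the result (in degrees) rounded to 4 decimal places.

∠Y ≈ 32.0019°

From area = ½·|XY|·|YZ|·sin Y, we get sin Y = 2·area/(|XY|·|YZ|) ≈ 0.52995.
Taking the acute solution, ∠Y ≈ 32.00°.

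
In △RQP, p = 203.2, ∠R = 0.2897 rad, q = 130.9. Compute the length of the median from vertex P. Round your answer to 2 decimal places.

m_P ≈ 44.35

By the law of cosines, r² = q² + p² − 2·q·p·cos R = 7444.1, so r ≈ 86.279.
Median from P: ½√(2·r² + 2·q² − p²) ≈ 44.349.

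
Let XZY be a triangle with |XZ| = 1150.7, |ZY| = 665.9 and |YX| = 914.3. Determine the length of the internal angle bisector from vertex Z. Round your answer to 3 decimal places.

By the law of cosines, cos Z = (|XZ|² + |ZY|² − |YX|²) / (2·|XZ|·|ZY|) ≈ 0.60789, so ∠Z ≈ 52.56°.
The bisector from Z has length 2·|XZ|·|ZY|·cos(∠Z/2)/(|XZ|+|ZY|) ≈ 756.41.

756.405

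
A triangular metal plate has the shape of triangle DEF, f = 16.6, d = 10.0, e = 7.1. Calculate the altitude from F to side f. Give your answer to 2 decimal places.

Semiperimeter s = (10 + 7.1 + 16.6)/2 = 16.85.
Heron's formula: area = √(16.85·6.85·9.75·0.25) ≈ 16.773.
The altitude from F has length 2·area/f ≈ 2.0209.

2.02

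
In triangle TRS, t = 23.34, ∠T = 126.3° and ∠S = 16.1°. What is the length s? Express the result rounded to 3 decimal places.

8.031

The third angle is ∠R = 180° − ∠S − ∠T = 37.60°.
Law of sines: s = t·sin S/sin T ≈ 8.0311.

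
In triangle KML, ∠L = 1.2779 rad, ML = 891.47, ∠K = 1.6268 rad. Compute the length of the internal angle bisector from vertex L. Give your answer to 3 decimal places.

t_L ≈ 272.383

The third angle is ∠M = π − ∠L − ∠K = 0.2369 rad.
Law of sines: LK = ML·sin M/sin K ≈ 209.54.
Law of sines: KM = ML·sin L/sin K ≈ 854.84.
The bisector from L has length 2·ML·LK·cos(∠L/2)/(ML+LK) ≈ 272.38.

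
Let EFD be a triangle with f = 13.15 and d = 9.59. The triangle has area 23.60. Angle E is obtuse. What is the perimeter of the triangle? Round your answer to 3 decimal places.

From area = ½·f·d·sin E, we get sin E = 2·area/(f·d) ≈ 0.37428.
Taking the obtuse solution, ∠E ≈ 158.02°.
Law of cosines then gives e ≈ 22.333.
Perimeter = 22.333 + 13.15 + 9.59 = 45.073.

45.073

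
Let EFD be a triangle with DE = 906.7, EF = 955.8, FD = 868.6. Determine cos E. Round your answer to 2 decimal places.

By the law of cosines, cos E = (DE² + EF² − FD²) / (2·DE·EF) ≈ 0.56610, so ∠E ≈ 0.969 rad.

0.57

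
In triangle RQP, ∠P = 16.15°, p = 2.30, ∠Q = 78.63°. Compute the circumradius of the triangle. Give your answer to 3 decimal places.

4.134

The third angle is ∠R = 180° − ∠Q − ∠P = 85.22°.
Law of sines: r = p·sin R/sin P ≈ 8.2401.
Law of sines: q = p·sin Q/sin P ≈ 8.1066.
Circumradius = p/(2 sin P) ≈ 4.1344.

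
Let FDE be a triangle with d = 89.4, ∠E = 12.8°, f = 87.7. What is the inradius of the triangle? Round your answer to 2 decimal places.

r ≈ 8.82

By the law of cosines, e² = f² + d² − 2·f·d·cos E = 392.57, so e ≈ 19.813.
Area = ½·f·d·sin E ≈ 868.51.
Semiperimeter s = (87.7+89.4+19.813)/2 = 98.457.
Inradius = area/s = 868.51/98.457 ≈ 8.8213.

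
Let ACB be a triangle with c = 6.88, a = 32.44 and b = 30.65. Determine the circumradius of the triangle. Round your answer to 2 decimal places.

By the law of cosines, cos A = (c² + b² − a²) / (2·c·b) ≈ -0.15554, so ∠A ≈ 98.95°.
Circumradius = a/(2 sin A) ≈ 16.42.

R ≈ 16.42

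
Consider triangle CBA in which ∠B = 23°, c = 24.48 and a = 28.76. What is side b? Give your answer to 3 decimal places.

11.413

By the law of cosines, b² = a² + c² − 2·a·c·cos B = 130.25, so b ≈ 11.413.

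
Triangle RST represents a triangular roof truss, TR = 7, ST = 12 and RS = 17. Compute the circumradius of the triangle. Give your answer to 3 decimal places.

By the law of cosines, cos R = (TR² + RS² − ST²) / (2·TR·RS) ≈ 0.81513, so ∠R ≈ 35.40°.
Circumradius = ST/(2 sin R) ≈ 10.358.

10.358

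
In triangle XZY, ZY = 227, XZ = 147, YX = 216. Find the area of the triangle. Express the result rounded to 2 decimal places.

area ≈ 15314.75

Semiperimeter s = (227 + 216 + 147)/2 = 295.
Heron's formula: area = √(295·68·79·148) ≈ 15315.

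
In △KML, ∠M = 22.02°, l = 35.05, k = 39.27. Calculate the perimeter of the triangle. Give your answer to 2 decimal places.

89.11

By the law of cosines, m² = l² + k² − 2·l·k·cos M = 218.62, so m ≈ 14.786.
Semiperimeter s = (39.27+14.786+35.05)/2 = 44.553.
Perimeter = 39.27 + 14.786 + 35.05 = 89.106.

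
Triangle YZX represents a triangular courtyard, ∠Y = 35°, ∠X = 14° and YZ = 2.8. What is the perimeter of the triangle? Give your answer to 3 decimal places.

The third angle is ∠Z = 180° − ∠X − ∠Y = 131.00°.
Law of sines: ZX = YZ·sin Y/sin X ≈ 6.6386.
Law of sines: XY = YZ·sin Z/sin X ≈ 8.735.
Semiperimeter s = (6.6386+8.735+2.8)/2 = 9.0868.
Perimeter = 6.6386 + 8.735 + 2.8 = 18.174.

18.174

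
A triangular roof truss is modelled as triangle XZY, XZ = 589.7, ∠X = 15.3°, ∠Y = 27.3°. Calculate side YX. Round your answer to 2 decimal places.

870.28

The third angle is ∠Z = 180° − ∠Y − ∠X = 137.40°.
Law of sines: YX = XZ·sin Z/sin Y ≈ 870.28.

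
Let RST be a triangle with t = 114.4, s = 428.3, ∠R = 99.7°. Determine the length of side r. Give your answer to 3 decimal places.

By the law of cosines, r² = s² + t² − 2·s·t·cos R = 2.1304e+05, so r ≈ 461.56.

461.562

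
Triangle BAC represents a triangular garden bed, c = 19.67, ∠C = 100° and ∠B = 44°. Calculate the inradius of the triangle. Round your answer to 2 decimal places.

The third angle is ∠A = 180° − ∠C − ∠B = 36.00°.
Law of sines: b = c·sin B/sin C ≈ 13.875.
Law of sines: a = c·sin A/sin C ≈ 11.74.
Area = ½·c·b·sin A ≈ 80.208.
Semiperimeter s = (13.875+11.74+19.67)/2 = 22.642.
Inradius = area/s = 80.208/22.642 ≈ 3.5424.

3.54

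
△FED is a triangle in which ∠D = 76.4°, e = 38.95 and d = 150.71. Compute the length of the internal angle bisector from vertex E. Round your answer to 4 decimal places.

151.6125

Law of sines: sin E = e·sin D/d ≈ 0.25120.
Since d ≥ e, only the acute value applies: ∠E ≈ 14.55°.
Then ∠F = 180° − ∠D − ∠E ≈ 89.05°.
Law of sines gives f = d·sin F/sin D ≈ 155.04.
The bisector from E has length 2·d·f·cos(∠E/2)/(d+f) ≈ 151.61.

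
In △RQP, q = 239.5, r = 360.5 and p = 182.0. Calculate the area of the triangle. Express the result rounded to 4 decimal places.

area ≈ 19432.0115

Semiperimeter s = (360.5 + 239.5 + 182)/2 = 391.
Heron's formula: area = √(391·30.5·151.5·209) ≈ 19432.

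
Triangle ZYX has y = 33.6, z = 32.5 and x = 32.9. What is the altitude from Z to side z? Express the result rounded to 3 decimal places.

h_Z ≈ 29.002

Semiperimeter s = (32.5 + 33.6 + 32.9)/2 = 49.5.
Heron's formula: area = √(49.5·17·15.9·16.6) ≈ 471.28.
The altitude from Z has length 2·area/z ≈ 29.002.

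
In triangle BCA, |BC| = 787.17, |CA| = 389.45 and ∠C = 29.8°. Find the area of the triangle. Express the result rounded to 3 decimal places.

76177.003

Area = ½·|BC|·|CA|·sin C ≈ 76177.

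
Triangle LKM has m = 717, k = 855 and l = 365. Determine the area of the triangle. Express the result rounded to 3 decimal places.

area ≈ 129168.131

Semiperimeter s = (365 + 855 + 717)/2 = 968.5.
Heron's formula: area = √(968.5·603.5·113.5·251.5) ≈ 1.2917e+05.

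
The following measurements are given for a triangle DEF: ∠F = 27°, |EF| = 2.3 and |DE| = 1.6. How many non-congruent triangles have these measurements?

|EF|·sin F = 2.3·sin(27°) ≈ 1.044.
Since |EF| sin F < |DE| < |EF| (1.044 < 1.6 < 2.3), two triangles exist.

2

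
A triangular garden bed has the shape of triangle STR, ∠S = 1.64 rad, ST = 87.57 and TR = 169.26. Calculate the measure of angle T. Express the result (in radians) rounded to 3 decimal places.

Law of sines: sin R = ST·sin S/TR ≈ 0.51613.
Since TR ≥ ST, only the acute value applies: ∠R ≈ 0.542 rad.
Then ∠T = π − ∠S − ∠R ≈ 0.959 rad.

∠T ≈ 0.959 rad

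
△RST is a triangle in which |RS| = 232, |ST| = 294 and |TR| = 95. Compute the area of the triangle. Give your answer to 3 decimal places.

Semiperimeter s = (294 + 95 + 232)/2 = 310.5.
Heron's formula: area = √(310.5·16.5·215.5·78.5) ≈ 9309.6.

area ≈ 9309.605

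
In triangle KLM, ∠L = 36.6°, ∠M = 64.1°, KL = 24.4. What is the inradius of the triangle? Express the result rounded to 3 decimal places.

r ≈ 5.768

The third angle is ∠K = 180° − ∠L − ∠M = 79.30°.
Law of sines: LM = KL·sin K/sin M ≈ 26.653.
Law of sines: MK = KL·sin L/sin M ≈ 16.172.
Area = ½·KL·LM·sin L ≈ 193.87.
Semiperimeter s = (26.653+16.172+24.4)/2 = 33.613.
Inradius = area/s = 193.87/33.613 ≈ 5.7678.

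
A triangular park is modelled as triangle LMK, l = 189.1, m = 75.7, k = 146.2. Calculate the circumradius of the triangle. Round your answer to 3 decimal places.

R ≈ 102.726

By the law of cosines, cos L = (m² + k² − l²) / (2·m·k) ≈ -0.39096, so ∠L ≈ 113.01°.
Circumradius = l/(2 sin L) ≈ 102.73.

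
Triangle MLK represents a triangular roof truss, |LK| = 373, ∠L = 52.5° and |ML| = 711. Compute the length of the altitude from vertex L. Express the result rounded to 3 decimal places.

By the law of cosines, |KM|² = |ML|² + |LK|² − 2·|ML|·|LK|·cos L = 3.2176e+05, so |KM| ≈ 567.24.
Area = ½·|ML|·|LK|·sin L ≈ 1.052e+05.
The altitude from L has length 2·area/|KM| ≈ 370.92.

370.919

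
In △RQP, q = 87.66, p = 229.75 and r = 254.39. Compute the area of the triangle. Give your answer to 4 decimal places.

Semiperimeter s = (254.39 + 87.66 + 229.75)/2 = 285.9.
Heron's formula: area = √(285.9·31.51·198.24·56.15) ≈ 10014.

10013.8667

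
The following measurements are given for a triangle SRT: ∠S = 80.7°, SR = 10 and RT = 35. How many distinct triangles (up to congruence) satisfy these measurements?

SR·sin S = 10·sin(80.7°) ≈ 9.869.
Since RT ≥ SR, exactly one triangle exists.

1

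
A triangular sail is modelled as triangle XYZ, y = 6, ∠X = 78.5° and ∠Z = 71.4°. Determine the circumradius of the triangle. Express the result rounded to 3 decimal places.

The third angle is ∠Y = 180° − ∠Z − ∠X = 30.10°.
Law of sines: x = y·sin X/sin Y ≈ 11.724.
Law of sines: z = y·sin Z/sin Y ≈ 11.339.
Circumradius = y/(2 sin Y) ≈ 5.9819.

5.982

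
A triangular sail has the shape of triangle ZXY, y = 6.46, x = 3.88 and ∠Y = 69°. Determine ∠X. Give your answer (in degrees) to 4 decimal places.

Law of sines: sin X = x·sin Y/y ≈ 0.56073.
Since y ≥ x, only the acute value applies: ∠X ≈ 34.11°.
Then ∠Z = 180° − ∠Y − ∠X ≈ 76.89°.

∠X ≈ 34.1060°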